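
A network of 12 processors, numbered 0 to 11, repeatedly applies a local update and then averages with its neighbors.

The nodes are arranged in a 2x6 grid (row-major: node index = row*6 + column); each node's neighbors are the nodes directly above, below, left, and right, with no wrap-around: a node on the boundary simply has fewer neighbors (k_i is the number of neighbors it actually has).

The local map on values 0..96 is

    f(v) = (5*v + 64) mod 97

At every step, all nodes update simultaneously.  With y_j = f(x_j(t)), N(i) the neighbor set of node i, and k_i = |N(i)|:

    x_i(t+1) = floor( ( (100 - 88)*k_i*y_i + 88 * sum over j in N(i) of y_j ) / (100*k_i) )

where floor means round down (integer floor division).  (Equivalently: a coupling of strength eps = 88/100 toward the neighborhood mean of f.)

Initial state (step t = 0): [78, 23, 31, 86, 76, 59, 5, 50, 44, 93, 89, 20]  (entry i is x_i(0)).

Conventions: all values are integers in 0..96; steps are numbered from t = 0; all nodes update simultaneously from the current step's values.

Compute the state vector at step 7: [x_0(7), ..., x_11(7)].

Answer: [61, 35, 69, 59, 30, 39, 34, 72, 58, 58, 52, 12]

Derivation:
t=0: [78, 23, 31, 86, 76, 59, 5, 50, 44, 93, 89, 20]
t=1: [83, 43, 56, 37, 36, 62, 49, 79, 37, 41, 51, 48]
t=2: [56, 73, 63, 58, 54, 37, 73, 54, 64, 49, 43, 50]
t=3: [42, 58, 68, 51, 64, 35, 47, 56, 54, 72, 34, 64]
t=4: [40, 51, 41, 45, 44, 87, 59, 39, 35, 36, 69, 48]
t=5: [50, 64, 58, 74, 48, 47, 67, 49, 61, 53, 47, 16]
t=6: [48, 41, 71, 38, 19, 27, 19, 55, 44, 43, 29, 12]
t=7: [61, 35, 69, 59, 30, 39, 34, 72, 58, 58, 52, 12]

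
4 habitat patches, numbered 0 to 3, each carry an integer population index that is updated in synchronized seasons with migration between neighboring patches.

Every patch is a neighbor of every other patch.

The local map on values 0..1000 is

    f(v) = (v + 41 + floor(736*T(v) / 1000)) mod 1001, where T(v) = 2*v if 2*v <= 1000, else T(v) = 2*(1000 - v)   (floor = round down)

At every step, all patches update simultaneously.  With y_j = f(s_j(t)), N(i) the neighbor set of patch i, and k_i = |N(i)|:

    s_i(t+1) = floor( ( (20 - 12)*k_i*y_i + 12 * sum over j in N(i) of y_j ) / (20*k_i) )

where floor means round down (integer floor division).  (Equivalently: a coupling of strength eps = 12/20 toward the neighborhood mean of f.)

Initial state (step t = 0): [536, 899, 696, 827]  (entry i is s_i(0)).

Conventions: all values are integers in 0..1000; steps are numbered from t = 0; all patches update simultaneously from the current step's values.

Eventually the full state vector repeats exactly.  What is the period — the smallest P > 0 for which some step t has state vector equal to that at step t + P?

Answer: 22
Key observation: The state at step 23, [216, 216, 216, 216], reappears at step 45 — and no state repeats earlier — so the cycle the system enters has period 22.

Derivation:
t=0: [536, 899, 696, 827]
t=1: [181, 147, 166, 154]
t=2: [450, 433, 443, 437]
t=3: [133, 125, 130, 127]
t=4: [360, 357, 359, 357]
t=5: [926, 925, 926, 925]
t=6: [74, 74, 74, 74]
t=7: [223, 223, 223, 223]
t=8: [592, 592, 592, 592]
t=9: [232, 232, 232, 232]
t=10: [614, 614, 614, 614]
t=11: [222, 222, 222, 222]
t=12: [589, 589, 589, 589]
t=13: [233, 233, 233, 233]
t=14: [616, 616, 616, 616]
t=15: [221, 221, 221, 221]
t=16: [587, 587, 587, 587]
t=17: [234, 234, 234, 234]
t=18: [619, 619, 619, 619]
t=19: [219, 219, 219, 219]
t=20: [582, 582, 582, 582]
t=21: [237, 237, 237, 237]
t=22: [626, 626, 626, 626]
t=23: [216, 216, 216, 216]
t=24: [574, 574, 574, 574]
t=25: [241, 241, 241, 241]
t=26: [636, 636, 636, 636]
t=27: [211, 211, 211, 211]
t=28: [562, 562, 562, 562]
t=29: [246, 246, 246, 246]
t=30: [649, 649, 649, 649]
t=31: [205, 205, 205, 205]
t=32: [547, 547, 547, 547]
t=33: [253, 253, 253, 253]
t=34: [666, 666, 666, 666]
t=35: [197, 197, 197, 197]
t=36: [527, 527, 527, 527]
t=37: [263, 263, 263, 263]
t=38: [691, 691, 691, 691]
t=39: [185, 185, 185, 185]
t=40: [498, 498, 498, 498]
t=41: [271, 271, 271, 271]
t=42: [710, 710, 710, 710]
t=43: [176, 176, 176, 176]
t=44: [476, 476, 476, 476]
t=45: [216, 216, 216, 216]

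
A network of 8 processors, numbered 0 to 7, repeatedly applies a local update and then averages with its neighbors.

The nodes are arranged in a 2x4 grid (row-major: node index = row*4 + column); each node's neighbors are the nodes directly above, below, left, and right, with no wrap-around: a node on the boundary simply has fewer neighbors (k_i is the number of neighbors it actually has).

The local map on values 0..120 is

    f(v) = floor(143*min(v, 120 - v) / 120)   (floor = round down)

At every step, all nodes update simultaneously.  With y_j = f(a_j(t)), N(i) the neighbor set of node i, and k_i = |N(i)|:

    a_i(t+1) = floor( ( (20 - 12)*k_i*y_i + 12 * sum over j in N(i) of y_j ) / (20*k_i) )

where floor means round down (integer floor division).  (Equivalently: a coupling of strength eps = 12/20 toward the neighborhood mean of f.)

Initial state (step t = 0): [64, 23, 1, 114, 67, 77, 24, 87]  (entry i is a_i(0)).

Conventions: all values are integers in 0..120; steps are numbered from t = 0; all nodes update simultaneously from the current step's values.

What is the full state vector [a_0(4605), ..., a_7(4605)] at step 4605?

Simulating step by step:
t=0: [64, 23, 1, 114, 67, 77, 24, 87]
t=1: [53, 34, 12, 14, 60, 44, 29, 26]
t=2: [58, 41, 23, 19, 62, 49, 32, 27]
t=3: [62, 50, 32, 26, 65, 54, 38, 30]
t=4: [64, 57, 42, 33, 65, 59, 45, 36]
t=5: [66, 64, 51, 43, 66, 65, 53, 44]
t=6: [64, 64, 60, 54, 64, 64, 60, 55]
t=7: [66, 67, 68, 66, 66, 67, 68, 66]
t=8: [63, 62, 62, 63, 63, 62, 62, 63]
t=9: [67, 68, 68, 67, 67, 68, 68, 67]
t=10: [62, 61, 61, 62, 62, 61, 61, 62]
t=11: [69, 69, 69, 69, 69, 69, 69, 69]
t=12: [60, 60, 60, 60, 60, 60, 60, 60]
t=13: [71, 71, 71, 71, 71, 71, 71, 71]
t=14: [58, 58, 58, 58, 58, 58, 58, 58]
t=15: [69, 69, 69, 69, 69, 69, 69, 69]

Answer: [71, 71, 71, 71, 71, 71, 71, 71]
Key observation: The state at step 11, [69, 69, 69, 69, 69, 69, 69, 69], reappears at step 15: the system is in a cycle of period 4 from step 11 on.  Therefore the state at step 4605 equals the state at step 11 + ((4605 - 11) mod 4) = 13, which is [71, 71, 71, 71, 71, 71, 71, 71].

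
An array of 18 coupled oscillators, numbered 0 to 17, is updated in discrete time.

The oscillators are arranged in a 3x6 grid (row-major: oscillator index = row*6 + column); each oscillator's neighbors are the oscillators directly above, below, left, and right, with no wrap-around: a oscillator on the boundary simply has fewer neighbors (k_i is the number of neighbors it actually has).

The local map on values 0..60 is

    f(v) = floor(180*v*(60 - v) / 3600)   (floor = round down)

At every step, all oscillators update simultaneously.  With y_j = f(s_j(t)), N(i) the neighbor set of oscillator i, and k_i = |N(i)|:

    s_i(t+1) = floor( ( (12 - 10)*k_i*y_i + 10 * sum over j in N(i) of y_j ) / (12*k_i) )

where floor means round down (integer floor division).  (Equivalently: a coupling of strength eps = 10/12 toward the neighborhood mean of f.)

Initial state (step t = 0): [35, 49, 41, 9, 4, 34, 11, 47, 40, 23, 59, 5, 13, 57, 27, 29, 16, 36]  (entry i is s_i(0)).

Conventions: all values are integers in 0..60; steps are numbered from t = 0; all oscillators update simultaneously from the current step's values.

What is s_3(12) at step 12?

Simulating step by step:
t=0: [35, 49, 41, 9, 4, 34, 11, 47, 40, 23, 59, 5, 13, 57, 27, 29, 16, 36]
t=1: [28, 35, 30, 28, 20, 17, 32, 25, 38, 29, 21, 26, 19, 30, 32, 40, 30, 27]
t=2: [43, 43, 43, 43, 40, 41, 42, 43, 43, 41, 42, 40, 43, 42, 42, 43, 41, 44]
t=3: [36, 36, 36, 37, 37, 39, 36, 36, 36, 36, 38, 37, 36, 36, 36, 37, 36, 38]
t=4: [43, 43, 42, 42, 41, 41, 43, 43, 43, 42, 42, 40, 43, 43, 42, 42, 41, 42]
t=5: [36, 36, 36, 37, 37, 38, 36, 36, 36, 36, 38, 37, 36, 36, 36, 37, 37, 38]
t=6: [43, 43, 42, 42, 41, 41, 43, 43, 43, 42, 42, 41, 43, 43, 42, 42, 41, 41]
t=7: [36, 36, 36, 37, 37, 38, 36, 36, 36, 36, 37, 37, 36, 36, 36, 37, 37, 38]
t=8: [43, 43, 42, 42, 41, 41, 43, 43, 43, 42, 42, 41, 43, 43, 42, 42, 41, 41]
t=9: [36, 36, 36, 37, 37, 38, 36, 36, 36, 36, 37, 37, 36, 36, 36, 37, 37, 38]
t=10: [43, 43, 42, 42, 41, 41, 43, 43, 43, 42, 42, 41, 43, 43, 42, 42, 41, 41]
t=11: [36, 36, 36, 37, 37, 38, 36, 36, 36, 36, 37, 37, 36, 36, 36, 37, 37, 38]
t=12: [43, 43, 42, 42, 41, 41, 43, 43, 43, 42, 42, 41, 43, 43, 42, 42, 41, 41]

Answer: s_3(12) = 42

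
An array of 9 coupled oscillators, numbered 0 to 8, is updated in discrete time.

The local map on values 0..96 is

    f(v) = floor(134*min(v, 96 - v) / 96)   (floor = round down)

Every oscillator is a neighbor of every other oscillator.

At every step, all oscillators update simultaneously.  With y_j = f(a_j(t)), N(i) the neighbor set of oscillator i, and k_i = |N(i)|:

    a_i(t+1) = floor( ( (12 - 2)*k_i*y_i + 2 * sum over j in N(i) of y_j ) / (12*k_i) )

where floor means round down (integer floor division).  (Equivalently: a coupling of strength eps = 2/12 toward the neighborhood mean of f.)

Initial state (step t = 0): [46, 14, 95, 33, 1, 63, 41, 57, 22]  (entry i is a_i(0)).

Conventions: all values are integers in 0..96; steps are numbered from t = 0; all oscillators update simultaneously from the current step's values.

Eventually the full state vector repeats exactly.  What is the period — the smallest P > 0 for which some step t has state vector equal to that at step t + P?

Simulating step by step:
t=0: [46, 14, 95, 33, 1, 63, 41, 57, 22]
t=1: [58, 22, 7, 44, 7, 44, 52, 50, 31]
t=2: [51, 32, 15, 57, 15, 57, 57, 60, 43]
t=3: [59, 44, 24, 52, 24, 52, 52, 49, 57]
t=4: [51, 59, 36, 59, 36, 59, 59, 62, 53]
t=5: [60, 51, 50, 51, 50, 51, 51, 48, 58]
t=6: [52, 61, 63, 61, 63, 61, 61, 65, 54]
t=7: [58, 48, 46, 48, 46, 48, 48, 44, 56]
t=8: [54, 66, 63, 66, 63, 66, 66, 61, 56]
t=9: [55, 42, 46, 42, 46, 42, 42, 47, 53]
t=10: [57, 58, 63, 58, 63, 58, 58, 64, 60]
t=11: [53, 52, 46, 52, 46, 52, 52, 45, 50]
t=12: [60, 61, 63, 61, 63, 61, 61, 62, 63]
t=13: [49, 47, 46, 47, 46, 47, 47, 47, 46]
t=14: [64, 64, 64, 64, 64, 64, 64, 64, 64]
t=15: [44, 44, 44, 44, 44, 44, 44, 44, 44]
t=16: [61, 61, 61, 61, 61, 61, 61, 61, 61]
t=17: [48, 48, 48, 48, 48, 48, 48, 48, 48]
t=18: [67, 67, 67, 67, 67, 67, 67, 67, 67]
t=19: [40, 40, 40, 40, 40, 40, 40, 40, 40]
t=20: [55, 55, 55, 55, 55, 55, 55, 55, 55]
t=21: [57, 57, 57, 57, 57, 57, 57, 57, 57]
t=22: [54, 54, 54, 54, 54, 54, 54, 54, 54]
t=23: [58, 58, 58, 58, 58, 58, 58, 58, 58]
t=24: [53, 53, 53, 53, 53, 53, 53, 53, 53]
t=25: [60, 60, 60, 60, 60, 60, 60, 60, 60]
t=26: [50, 50, 50, 50, 50, 50, 50, 50, 50]
t=27: [64, 64, 64, 64, 64, 64, 64, 64, 64]

Answer: 13
Key observation: The state at step 14, [64, 64, 64, 64, 64, 64, 64, 64, 64], reappears at step 27 — and no state repeats earlier — so the cycle the system enters has period 13.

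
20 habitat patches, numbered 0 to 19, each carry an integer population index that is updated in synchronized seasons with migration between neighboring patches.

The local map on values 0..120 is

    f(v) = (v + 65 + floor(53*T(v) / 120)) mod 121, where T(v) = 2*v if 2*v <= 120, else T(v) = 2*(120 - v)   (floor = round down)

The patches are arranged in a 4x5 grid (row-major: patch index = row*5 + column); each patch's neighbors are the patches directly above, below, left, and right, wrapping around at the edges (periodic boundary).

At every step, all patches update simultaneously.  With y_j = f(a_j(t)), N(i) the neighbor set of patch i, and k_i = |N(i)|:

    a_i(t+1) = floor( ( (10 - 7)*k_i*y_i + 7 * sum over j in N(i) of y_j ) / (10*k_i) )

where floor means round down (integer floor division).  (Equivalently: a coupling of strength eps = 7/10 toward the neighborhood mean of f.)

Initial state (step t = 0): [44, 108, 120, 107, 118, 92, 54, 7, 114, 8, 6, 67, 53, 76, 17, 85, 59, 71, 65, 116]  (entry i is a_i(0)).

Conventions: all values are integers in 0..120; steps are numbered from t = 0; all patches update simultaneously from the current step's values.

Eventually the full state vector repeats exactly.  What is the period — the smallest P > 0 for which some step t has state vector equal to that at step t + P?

Answer: 6
Key observation: The state at step 13, [57, 57, 57, 57, 57, 57, 57, 57, 57, 57, 57, 57, 57, 57, 57, 57, 57, 57, 57, 57], reappears at step 19 — and no state repeats earlier — so the cycle the system enters has period 6.

Derivation:
t=0: [44, 108, 120, 107, 118, 92, 54, 7, 114, 8, 6, 67, 53, 76, 17, 85, 59, 71, 65, 116]
t=1: [50, 51, 64, 61, 59, 57, 58, 61, 67, 73, 70, 55, 56, 62, 77, 56, 57, 55, 59, 67]
t=2: [45, 46, 52, 56, 53, 51, 50, 54, 57, 56, 53, 51, 51, 55, 57, 50, 47, 51, 54, 55]
t=3: [34, 33, 41, 46, 43, 39, 38, 43, 48, 47, 42, 38, 42, 46, 47, 37, 35, 39, 45, 45]
t=4: [12, 11, 19, 27, 24, 18, 15, 23, 30, 28, 20, 16, 21, 29, 29, 15, 11, 19, 26, 25]
t=5: [93, 89, 101, 91, 108, 99, 95, 84, 80, 92, 101, 95, 105, 94, 114, 95, 90, 100, 111, 109]
t=6: [60, 60, 60, 60, 60, 60, 60, 60, 59, 60, 61, 61, 60, 61, 61, 60, 60, 61, 61, 62]
t=7: [57, 57, 57, 56, 57, 57, 57, 56, 56, 56, 57, 57, 57, 56, 57, 57, 57, 57, 57, 57]
t=8: [51, 51, 50, 50, 50, 50, 50, 50, 49, 50, 51, 51, 50, 50, 50, 51, 51, 51, 50, 51]
t=9: [39, 39, 38, 37, 38, 38, 38, 37, 37, 37, 39, 39, 38, 37, 38, 40, 40, 38, 38, 38]
t=10: [16, 16, 14, 14, 14, 15, 15, 14, 13, 14, 16, 16, 14, 14, 14, 17, 17, 15, 14, 15]
t=11: [94, 94, 92, 90, 92, 93, 93, 91, 90, 91, 94, 94, 92, 90, 92, 95, 95, 92, 91, 92]
t=12: [60, 60, 60, 60, 60, 60, 60, 60, 60, 60, 60, 60, 60, 60, 60, 60, 60, 60, 60, 60]
t=13: [57, 57, 57, 57, 57, 57, 57, 57, 57, 57, 57, 57, 57, 57, 57, 57, 57, 57, 57, 57]
t=14: [51, 51, 51, 51, 51, 51, 51, 51, 51, 51, 51, 51, 51, 51, 51, 51, 51, 51, 51, 51]
t=15: [40, 40, 40, 40, 40, 40, 40, 40, 40, 40, 40, 40, 40, 40, 40, 40, 40, 40, 40, 40]
t=16: [19, 19, 19, 19, 19, 19, 19, 19, 19, 19, 19, 19, 19, 19, 19, 19, 19, 19, 19, 19]
t=17: [100, 100, 100, 100, 100, 100, 100, 100, 100, 100, 100, 100, 100, 100, 100, 100, 100, 100, 100, 100]
t=18: [61, 61, 61, 61, 61, 61, 61, 61, 61, 61, 61, 61, 61, 61, 61, 61, 61, 61, 61, 61]
t=19: [57, 57, 57, 57, 57, 57, 57, 57, 57, 57, 57, 57, 57, 57, 57, 57, 57, 57, 57, 57]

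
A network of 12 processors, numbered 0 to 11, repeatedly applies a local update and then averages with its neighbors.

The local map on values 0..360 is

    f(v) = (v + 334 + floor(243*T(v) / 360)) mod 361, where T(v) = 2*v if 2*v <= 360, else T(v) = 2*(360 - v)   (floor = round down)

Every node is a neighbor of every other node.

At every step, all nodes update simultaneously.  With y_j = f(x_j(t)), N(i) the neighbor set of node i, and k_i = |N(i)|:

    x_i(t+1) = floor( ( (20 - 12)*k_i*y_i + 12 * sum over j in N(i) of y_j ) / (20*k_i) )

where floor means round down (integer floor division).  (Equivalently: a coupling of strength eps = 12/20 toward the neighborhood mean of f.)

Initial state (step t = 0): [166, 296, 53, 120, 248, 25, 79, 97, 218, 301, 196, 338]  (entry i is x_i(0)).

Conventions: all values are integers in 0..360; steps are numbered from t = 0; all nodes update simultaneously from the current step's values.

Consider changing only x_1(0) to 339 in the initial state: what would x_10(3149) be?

Simulating step by step:
t=0: [166, 339, 53, 120, 248, 25, 79, 97, 218, 301, 196, 338]
t=1: [100, 217, 133, 188, 104, 110, 154, 169, 107, 222, 110, 217]
t=2: [171, 107, 198, 111, 175, 179, 215, 103, 177, 107, 179, 107]
t=3: [75, 148, 80, 151, 78, 81, 78, 145, 80, 148, 81, 148]
t=4: [199, 258, 203, 260, 201, 204, 201, 255, 203, 258, 204, 258]
t=5: [21, 14, 21, 14, 21, 21, 21, 14, 21, 14, 21, 14]
t=6: [17, 11, 17, 11, 17, 17, 17, 11, 17, 11, 17, 11]
t=7: [106, 226, 106, 226, 106, 106, 106, 226, 106, 226, 106, 226]
t=8: [166, 95, 166, 95, 166, 166, 166, 95, 166, 95, 166, 95]
t=9: [54, 121, 54, 121, 54, 54, 54, 121, 54, 121, 54, 121]
t=10: [142, 196, 142, 196, 142, 142, 142, 196, 142, 196, 142, 196]
t=11: [230, 134, 230, 134, 230, 230, 230, 134, 230, 134, 230, 134]
t=12: [90, 183, 90, 183, 90, 90, 90, 183, 90, 183, 90, 183]
t=13: [142, 90, 142, 90, 142, 142, 142, 90, 142, 90, 142, 90]
t=14: [272, 230, 272, 230, 272, 272, 272, 230, 272, 230, 272, 230]
t=15: [6, 11, 6, 11, 6, 6, 6, 11, 6, 11, 6, 11]
t=16: [351, 354, 351, 354, 351, 351, 351, 354, 351, 354, 351, 354]
t=17: [335, 335, 335, 335, 335, 335, 335, 335, 335, 335, 335, 335]
t=18: [341, 341, 341, 341, 341, 341, 341, 341, 341, 341, 341, 341]
t=19: [339, 339, 339, 339, 339, 339, 339, 339, 339, 339, 339, 339]
t=20: [340, 340, 340, 340, 340, 340, 340, 340, 340, 340, 340, 340]
t=21: [340, 340, 340, 340, 340, 340, 340, 340, 340, 340, 340, 340]

Answer: x_10(3149) = 340
Key observation: The state at step 20, [340, 340, 340, 340, 340, 340, 340, 340, 340, 340, 340, 340], reappears at step 21: the system is in a cycle of period 1 from step 20 on.  Therefore the state at step 3149 equals the state at step 20 + ((3149 - 20) mod 1) = 20, which is [340, 340, 340, 340, 340, 340, 340, 340, 340, 340, 340, 340].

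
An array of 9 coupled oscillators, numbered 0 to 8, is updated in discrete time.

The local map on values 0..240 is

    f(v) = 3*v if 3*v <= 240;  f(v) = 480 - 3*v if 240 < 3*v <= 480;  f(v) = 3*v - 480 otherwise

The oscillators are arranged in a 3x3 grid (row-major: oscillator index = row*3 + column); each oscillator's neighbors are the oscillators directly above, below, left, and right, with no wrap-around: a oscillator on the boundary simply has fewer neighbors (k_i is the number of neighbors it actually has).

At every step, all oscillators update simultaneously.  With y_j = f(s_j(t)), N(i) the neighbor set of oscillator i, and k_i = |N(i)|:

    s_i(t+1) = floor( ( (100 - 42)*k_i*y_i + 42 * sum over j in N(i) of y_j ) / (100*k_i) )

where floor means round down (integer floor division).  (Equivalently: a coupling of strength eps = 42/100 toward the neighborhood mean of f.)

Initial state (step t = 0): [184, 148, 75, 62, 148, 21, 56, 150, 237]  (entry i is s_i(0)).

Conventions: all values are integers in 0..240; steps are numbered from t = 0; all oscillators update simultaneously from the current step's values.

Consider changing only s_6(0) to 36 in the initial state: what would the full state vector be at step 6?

Simulating step by step:
t=0: [184, 148, 75, 62, 148, 21, 36, 150, 237]
t=1: [88, 67, 151, 138, 53, 105, 108, 69, 153]
t=2: [181, 172, 92, 112, 159, 124, 147, 167, 90]
t=3: [74, 58, 148, 98, 34, 121, 57, 47, 148]
t=4: [204, 151, 81, 177, 124, 92, 167, 125, 75]
t=5: [92, 82, 185, 66, 103, 198, 44, 110, 195]
t=6: [209, 198, 116, 185, 172, 115, 149, 144, 116]

Answer: [209, 198, 116, 185, 172, 115, 149, 144, 116]
Key observation: This trace re-runs the system from the modified initial state.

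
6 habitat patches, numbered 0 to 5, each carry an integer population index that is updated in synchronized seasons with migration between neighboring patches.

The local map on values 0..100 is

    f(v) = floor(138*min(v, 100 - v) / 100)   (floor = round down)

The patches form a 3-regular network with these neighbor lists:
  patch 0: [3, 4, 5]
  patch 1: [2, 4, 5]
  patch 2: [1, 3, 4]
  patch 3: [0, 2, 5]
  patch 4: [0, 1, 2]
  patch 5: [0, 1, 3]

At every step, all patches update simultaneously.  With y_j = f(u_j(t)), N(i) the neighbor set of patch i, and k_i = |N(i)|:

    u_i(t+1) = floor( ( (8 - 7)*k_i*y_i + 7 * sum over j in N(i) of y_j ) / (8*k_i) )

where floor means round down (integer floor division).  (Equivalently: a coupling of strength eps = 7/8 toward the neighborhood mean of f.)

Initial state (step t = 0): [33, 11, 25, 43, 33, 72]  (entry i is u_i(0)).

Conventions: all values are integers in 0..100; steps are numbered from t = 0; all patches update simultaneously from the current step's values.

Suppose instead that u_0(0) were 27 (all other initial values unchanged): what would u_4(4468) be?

Answer: u_4(4468) = 45
Key observation: The state at step 7, [66, 66, 66, 66, 66, 66], reappears at step 15: the system is in a cycle of period 8 from step 7 on.  Therefore the state at step 4468 equals the state at step 7 + ((4468 - 7) mod 8) = 12, which is [45, 45, 45, 45, 45, 45].

Derivation:
t=0: [27, 11, 25, 43, 33, 72]
t=1: [46, 36, 38, 39, 30, 37]
t=2: [50, 48, 48, 55, 52, 54]
t=3: [64, 65, 64, 65, 66, 65]
t=4: [47, 47, 47, 48, 48, 48]
t=5: [65, 65, 65, 64, 64, 64]
t=6: [48, 48, 48, 48, 48, 48]
t=7: [66, 66, 66, 66, 66, 66]
t=8: [46, 46, 46, 46, 46, 46]
t=9: [63, 63, 63, 63, 63, 63]
t=10: [51, 51, 51, 51, 51, 51]
t=11: [67, 67, 67, 67, 67, 67]
t=12: [45, 45, 45, 45, 45, 45]
t=13: [62, 62, 62, 62, 62, 62]
t=14: [52, 52, 52, 52, 52, 52]
t=15: [66, 66, 66, 66, 66, 66]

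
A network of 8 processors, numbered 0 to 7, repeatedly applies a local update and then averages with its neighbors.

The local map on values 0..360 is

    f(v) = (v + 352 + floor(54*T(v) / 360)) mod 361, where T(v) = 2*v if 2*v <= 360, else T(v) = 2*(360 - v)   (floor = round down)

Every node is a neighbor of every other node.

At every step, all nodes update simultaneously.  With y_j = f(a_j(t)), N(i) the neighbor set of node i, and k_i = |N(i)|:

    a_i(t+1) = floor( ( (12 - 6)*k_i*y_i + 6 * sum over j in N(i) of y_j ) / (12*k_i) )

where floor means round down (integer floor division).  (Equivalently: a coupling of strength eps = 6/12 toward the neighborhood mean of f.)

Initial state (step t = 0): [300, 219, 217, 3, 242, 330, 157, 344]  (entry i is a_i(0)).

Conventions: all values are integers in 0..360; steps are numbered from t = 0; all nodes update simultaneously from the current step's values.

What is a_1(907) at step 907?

Simulating step by step:
t=0: [300, 219, 217, 3, 242, 330, 157, 344]
t=1: [296, 272, 271, 316, 279, 305, 247, 309]
t=2: [302, 294, 294, 308, 297, 304, 287, 306]
t=3: [308, 306, 306, 310, 306, 309, 303, 309]
t=4: [313, 313, 313, 314, 313, 314, 312, 314]
t=5: [317, 317, 317, 317, 317, 317, 317, 317]
t=6: [320, 320, 320, 320, 320, 320, 320, 320]
t=7: [323, 323, 323, 323, 323, 323, 323, 323]
t=8: [325, 325, 325, 325, 325, 325, 325, 325]
t=9: [326, 326, 326, 326, 326, 326, 326, 326]
t=10: [327, 327, 327, 327, 327, 327, 327, 327]
t=11: [327, 327, 327, 327, 327, 327, 327, 327]

Answer: a_1(907) = 327
Key observation: The state at step 10, [327, 327, 327, 327, 327, 327, 327, 327], reappears at step 11: the system is in a cycle of period 1 from step 10 on.  Therefore the state at step 907 equals the state at step 10 + ((907 - 10) mod 1) = 10, which is [327, 327, 327, 327, 327, 327, 327, 327].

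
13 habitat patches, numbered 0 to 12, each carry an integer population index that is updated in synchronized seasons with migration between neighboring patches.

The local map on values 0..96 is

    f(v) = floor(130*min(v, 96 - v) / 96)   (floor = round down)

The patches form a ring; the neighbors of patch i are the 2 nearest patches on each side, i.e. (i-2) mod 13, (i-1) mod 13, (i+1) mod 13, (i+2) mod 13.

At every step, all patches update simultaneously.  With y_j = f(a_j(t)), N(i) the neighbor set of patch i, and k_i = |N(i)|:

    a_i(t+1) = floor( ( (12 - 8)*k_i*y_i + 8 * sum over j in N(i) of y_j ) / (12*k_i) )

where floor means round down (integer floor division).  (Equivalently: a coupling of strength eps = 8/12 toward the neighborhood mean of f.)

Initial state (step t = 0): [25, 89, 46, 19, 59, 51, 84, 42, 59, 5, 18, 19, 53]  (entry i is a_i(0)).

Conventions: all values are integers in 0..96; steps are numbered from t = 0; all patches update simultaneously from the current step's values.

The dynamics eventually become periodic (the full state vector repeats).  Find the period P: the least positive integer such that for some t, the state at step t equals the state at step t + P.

Simulating step by step:
t=0: [25, 89, 46, 19, 59, 51, 84, 42, 59, 5, 18, 19, 53]
t=1: [36, 32, 40, 38, 43, 44, 41, 40, 33, 27, 31, 28, 34]
t=2: [46, 47, 51, 52, 55, 56, 54, 50, 45, 41, 40, 40, 43]
t=3: [59, 60, 59, 58, 56, 56, 57, 58, 57, 56, 55, 56, 58]
t=4: [50, 49, 50, 51, 52, 52, 52, 52, 52, 53, 53, 53, 51]
t=5: [61, 61, 61, 60, 59, 59, 59, 58, 58, 58, 58, 59, 60]
t=6: [47, 47, 47, 48, 49, 49, 50, 50, 50, 50, 50, 49, 48]
t=7: [63, 63, 63, 63, 63, 63, 62, 62, 62, 62, 62, 63, 63]
t=8: [44, 44, 44, 44, 44, 44, 45, 45, 46, 45, 45, 44, 44]
t=9: [59, 59, 59, 59, 59, 59, 60, 60, 60, 60, 60, 59, 59]
t=10: [50, 50, 50, 50, 49, 49, 48, 48, 48, 48, 48, 49, 49]
t=11: [62, 62, 62, 62, 63, 63, 64, 64, 65, 64, 64, 63, 63]
t=12: [45, 45, 45, 45, 44, 44, 43, 42, 42, 42, 43, 44, 44]
t=13: [59, 59, 59, 59, 59, 58, 57, 56, 56, 56, 57, 58, 59]
t=14: [50, 50, 50, 50, 50, 51, 52, 53, 53, 53, 52, 51, 50]
t=15: [61, 62, 62, 61, 61, 60, 59, 58, 58, 58, 59, 60, 61]
t=16: [46, 46, 46, 46, 47, 48, 49, 50, 50, 50, 49, 48, 47]
t=17: [62, 62, 62, 62, 63, 63, 63, 62, 62, 62, 63, 63, 63]
t=18: [45, 45, 45, 45, 44, 44, 44, 45, 45, 45, 44, 44, 44]
t=19: [59, 59, 59, 59, 59, 59, 59, 59, 59, 59, 59, 59, 59]
t=20: [50, 50, 50, 50, 50, 50, 50, 50, 50, 50, 50, 50, 50]
t=21: [62, 62, 62, 62, 62, 62, 62, 62, 62, 62, 62, 62, 62]
t=22: [46, 46, 46, 46, 46, 46, 46, 46, 46, 46, 46, 46, 46]
t=23: [62, 62, 62, 62, 62, 62, 62, 62, 62, 62, 62, 62, 62]

Answer: 2
Key observation: The state at step 21, [62, 62, 62, 62, 62, 62, 62, 62, 62, 62, 62, 62, 62], reappears at step 23 — and no state repeats earlier — so the cycle the system enters has period 2.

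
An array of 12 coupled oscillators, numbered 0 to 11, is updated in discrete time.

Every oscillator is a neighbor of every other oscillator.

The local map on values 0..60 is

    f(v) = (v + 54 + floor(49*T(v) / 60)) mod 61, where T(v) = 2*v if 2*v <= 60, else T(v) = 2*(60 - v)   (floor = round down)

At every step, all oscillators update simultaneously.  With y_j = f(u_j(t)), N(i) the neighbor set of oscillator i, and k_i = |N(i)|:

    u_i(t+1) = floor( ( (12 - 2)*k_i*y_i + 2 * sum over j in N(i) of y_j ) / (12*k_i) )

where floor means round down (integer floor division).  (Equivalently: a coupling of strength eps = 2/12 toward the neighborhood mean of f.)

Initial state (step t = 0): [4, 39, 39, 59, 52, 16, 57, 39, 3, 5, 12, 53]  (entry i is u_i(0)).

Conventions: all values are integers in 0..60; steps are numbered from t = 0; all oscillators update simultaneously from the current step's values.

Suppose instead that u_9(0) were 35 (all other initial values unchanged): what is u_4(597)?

Simulating step by step:
t=0: [4, 39, 39, 59, 52, 16, 57, 39, 3, 35, 12, 53]
t=1: [7, 8, 8, 48, 52, 33, 48, 8, 4, 10, 24, 51]
t=2: [14, 17, 17, 54, 53, 13, 54, 17, 8, 21, 51, 53]
t=3: [31, 38, 38, 53, 54, 29, 53, 38, 19, 47, 55, 54]
t=4: [13, 9, 9, 52, 51, 11, 52, 9, 40, 5, 51, 51]
t=5: [28, 19, 19, 53, 53, 23, 53, 19, 9, 10, 53, 53]
t=6: [11, 42, 42, 54, 54, 51, 54, 42, 20, 23, 54, 54]
t=7: [24, 9, 9, 52, 52, 54, 52, 9, 43, 50, 52, 52]
t=8: [53, 20, 20, 55, 55, 53, 55, 20, 9, 56, 55, 55]
t=9: [55, 45, 45, 54, 54, 55, 54, 45, 22, 54, 54, 54]
t=10: [53, 8, 8, 53, 53, 53, 53, 8, 48, 53, 53, 53]
t=11: [55, 19, 19, 55, 55, 55, 55, 19, 57, 55, 55, 55]
t=12: [55, 44, 44, 55, 55, 55, 55, 44, 53, 55, 55, 55]
t=13: [53, 9, 9, 53, 53, 53, 53, 9, 54, 53, 53, 53]
t=14: [55, 21, 21, 55, 55, 55, 55, 21, 54, 55, 55, 55]
t=15: [55, 49, 49, 55, 55, 55, 55, 49, 55, 55, 55, 55]
t=16: [56, 58, 58, 56, 56, 56, 56, 58, 56, 56, 56, 56]
t=17: [54, 54, 54, 54, 54, 54, 54, 54, 54, 54, 54, 54]
t=18: [56, 56, 56, 56, 56, 56, 56, 56, 56, 56, 56, 56]
t=19: [55, 55, 55, 55, 55, 55, 55, 55, 55, 55, 55, 55]
t=20: [56, 56, 56, 56, 56, 56, 56, 56, 56, 56, 56, 56]

Answer: u_4(597) = 55
Key observation: The state at step 18, [56, 56, 56, 56, 56, 56, 56, 56, 56, 56, 56, 56], reappears at step 20: the system is in a cycle of period 2 from step 18 on.  Therefore the state at step 597 equals the state at step 18 + ((597 - 18) mod 2) = 19, which is [55, 55, 55, 55, 55, 55, 55, 55, 55, 55, 55, 55].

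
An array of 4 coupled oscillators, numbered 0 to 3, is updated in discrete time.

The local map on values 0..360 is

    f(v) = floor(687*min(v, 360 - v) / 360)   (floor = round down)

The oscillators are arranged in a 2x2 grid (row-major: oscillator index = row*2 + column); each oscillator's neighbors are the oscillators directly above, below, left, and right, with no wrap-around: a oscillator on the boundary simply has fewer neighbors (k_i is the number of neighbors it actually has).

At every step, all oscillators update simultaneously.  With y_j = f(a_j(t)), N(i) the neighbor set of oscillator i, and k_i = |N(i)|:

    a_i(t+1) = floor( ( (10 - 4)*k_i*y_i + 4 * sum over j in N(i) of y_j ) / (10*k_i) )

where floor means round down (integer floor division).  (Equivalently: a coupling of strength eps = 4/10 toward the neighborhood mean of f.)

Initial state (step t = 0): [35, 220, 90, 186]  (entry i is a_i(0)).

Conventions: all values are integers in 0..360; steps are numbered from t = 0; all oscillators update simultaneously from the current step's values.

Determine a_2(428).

Simulating step by step:
t=0: [35, 220, 90, 186]
t=1: [127, 239, 182, 286]
t=2: [259, 214, 280, 198]
t=3: [201, 267, 191, 271]
t=4: [281, 200, 287, 201]
t=5: [178, 273, 174, 270]
t=6: [303, 201, 301, 202]
t=7: [147, 263, 149, 263]
t=8: [261, 204, 263, 204]
t=9: [209, 275, 208, 274]
t=10: [263, 187, 264, 188]
t=11: [213, 300, 212, 299]
t=12: [247, 147, 248, 148]
t=13: [227, 267, 227, 267]
t=14: [237, 192, 237, 192]
t=15: [251, 302, 251, 302]
t=16: [188, 129, 188, 129]
t=17: [311, 262, 311, 262]
t=18: [111, 168, 111, 168]
t=19: [232, 298, 232, 298]
t=20: [218, 143, 218, 143]
t=21: [270, 271, 270, 271]
t=22: [170, 169, 170, 169]
t=23: [323, 322, 323, 322]
t=24: [70, 71, 70, 71]
t=25: [133, 134, 133, 134]
t=26: [253, 254, 253, 254]
t=27: [203, 202, 203, 202]
t=28: [299, 300, 299, 300]
t=29: [115, 114, 115, 114]
t=30: [218, 217, 218, 217]
t=31: [270, 271, 270, 271]

Answer: a_2(428) = 299
Key observation: The state at step 21, [270, 271, 270, 271], reappears at step 31: the system is in a cycle of period 10 from step 21 on.  Therefore the state at step 428 equals the state at step 21 + ((428 - 21) mod 10) = 28, which is [299, 300, 299, 300].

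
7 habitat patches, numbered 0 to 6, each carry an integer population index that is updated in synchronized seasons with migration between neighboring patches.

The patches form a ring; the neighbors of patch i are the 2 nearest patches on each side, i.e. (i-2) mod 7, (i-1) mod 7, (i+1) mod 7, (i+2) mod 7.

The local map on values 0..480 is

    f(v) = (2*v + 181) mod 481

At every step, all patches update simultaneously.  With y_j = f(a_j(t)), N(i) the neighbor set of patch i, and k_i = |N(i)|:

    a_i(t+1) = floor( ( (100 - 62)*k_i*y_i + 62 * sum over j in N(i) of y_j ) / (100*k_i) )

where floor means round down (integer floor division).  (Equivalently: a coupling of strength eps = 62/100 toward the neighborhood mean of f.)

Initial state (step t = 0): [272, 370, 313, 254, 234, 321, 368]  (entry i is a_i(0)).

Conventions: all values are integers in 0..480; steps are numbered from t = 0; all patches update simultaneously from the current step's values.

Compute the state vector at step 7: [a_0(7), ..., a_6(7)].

Answer: [122, 122, 254, 306, 304, 253, 120]

Derivation:
t=0: [272, 370, 313, 254, 234, 321, 368]
t=1: [332, 355, 288, 276, 267, 293, 350]
t=2: [350, 356, 300, 282, 277, 302, 352]
t=3: [372, 368, 320, 297, 293, 320, 365]
t=4: [408, 399, 355, 329, 326, 354, 396]
t=5: [144, 132, 273, 320, 317, 272, 130]
t=6: [391, 400, 339, 325, 323, 338, 398]
t=7: [122, 122, 254, 306, 304, 253, 120]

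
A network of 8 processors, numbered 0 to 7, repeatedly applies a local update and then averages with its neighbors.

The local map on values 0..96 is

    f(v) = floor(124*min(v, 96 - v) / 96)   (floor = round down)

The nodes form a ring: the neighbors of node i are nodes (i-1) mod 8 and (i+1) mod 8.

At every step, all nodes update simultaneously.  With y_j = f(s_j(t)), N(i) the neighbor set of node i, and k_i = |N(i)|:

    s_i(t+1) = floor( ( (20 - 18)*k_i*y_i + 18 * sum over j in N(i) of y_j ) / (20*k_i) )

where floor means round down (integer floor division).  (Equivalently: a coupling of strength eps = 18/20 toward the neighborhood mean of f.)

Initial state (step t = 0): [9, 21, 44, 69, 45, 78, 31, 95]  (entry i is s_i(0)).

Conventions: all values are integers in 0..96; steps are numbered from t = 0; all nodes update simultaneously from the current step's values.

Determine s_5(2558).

Simulating step by step:
t=0: [9, 21, 44, 69, 45, 78, 31, 95]
t=1: [13, 32, 33, 54, 31, 46, 14, 23]
t=2: [33, 30, 46, 42, 54, 32, 41, 18]
t=3: [31, 49, 47, 56, 48, 51, 34, 44]
t=4: [56, 51, 55, 60, 55, 53, 55, 42]
t=5: [55, 52, 52, 51, 50, 52, 54, 51]
t=6: [56, 54, 56, 57, 57, 56, 56, 53]
t=7: [54, 51, 51, 50, 50, 50, 52, 51]
t=8: [57, 56, 58, 58, 59, 57, 58, 55]
t=9: [51, 49, 49, 48, 49, 48, 50, 49]
t=10: [59, 59, 60, 60, 61, 59, 60, 58]
t=11: [47, 46, 46, 45, 46, 45, 47, 46]
t=12: [59, 59, 58, 58, 58, 59, 58, 59]
t=13: [47, 47, 48, 49, 48, 48, 47, 47]
t=14: [60, 60, 60, 61, 61, 61, 60, 60]
t=15: [46, 46, 45, 45, 45, 45, 45, 46]
t=16: [59, 58, 58, 58, 58, 58, 58, 58]
t=17: [48, 48, 49, 49, 49, 49, 49, 48]
t=18: [62, 61, 60, 60, 60, 60, 60, 61]
t=19: [44, 44, 45, 46, 46, 46, 45, 44]
t=20: [56, 56, 57, 58, 59, 58, 57, 56]
t=21: [51, 50, 50, 48, 48, 48, 50, 50]
t=22: [58, 58, 60, 60, 62, 60, 60, 58]
t=23: [49, 47, 47, 44, 45, 44, 47, 47]
t=24: [60, 60, 58, 58, 56, 58, 58, 60]
t=25: [46, 47, 47, 49, 49, 49, 47, 47]
t=26: [59, 59, 60, 60, 60, 60, 60, 59]
t=27: [47, 46, 46, 46, 46, 46, 46, 46]
t=28: [59, 59, 59, 59, 59, 59, 59, 59]
t=29: [47, 47, 47, 47, 47, 47, 47, 47]
t=30: [60, 60, 60, 60, 60, 60, 60, 60]
t=31: [46, 46, 46, 46, 46, 46, 46, 46]
t=32: [59, 59, 59, 59, 59, 59, 59, 59]

Answer: s_5(2558) = 60
Key observation: The state at step 28, [59, 59, 59, 59, 59, 59, 59, 59], reappears at step 32: the system is in a cycle of period 4 from step 28 on.  Therefore the state at step 2558 equals the state at step 28 + ((2558 - 28) mod 4) = 30, which is [60, 60, 60, 60, 60, 60, 60, 60].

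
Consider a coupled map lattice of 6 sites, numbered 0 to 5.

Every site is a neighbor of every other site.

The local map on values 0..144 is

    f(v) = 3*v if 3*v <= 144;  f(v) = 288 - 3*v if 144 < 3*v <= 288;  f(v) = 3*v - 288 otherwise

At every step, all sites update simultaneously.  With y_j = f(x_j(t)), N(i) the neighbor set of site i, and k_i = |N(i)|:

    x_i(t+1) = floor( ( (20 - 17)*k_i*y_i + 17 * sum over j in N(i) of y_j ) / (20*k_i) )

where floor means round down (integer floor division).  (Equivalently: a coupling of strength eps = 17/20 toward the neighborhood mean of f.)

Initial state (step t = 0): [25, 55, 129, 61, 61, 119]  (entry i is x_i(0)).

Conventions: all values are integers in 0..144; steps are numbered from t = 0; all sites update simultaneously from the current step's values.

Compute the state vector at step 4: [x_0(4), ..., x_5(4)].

Answer: [11, 10, 10, 10, 10, 11]

Derivation:
t=0: [25, 55, 129, 61, 61, 119]
t=1: [96, 95, 95, 95, 95, 96]
t=2: [2, 1, 1, 1, 1, 2]
t=3: [3, 4, 4, 4, 4, 3]
t=4: [11, 10, 10, 10, 10, 11]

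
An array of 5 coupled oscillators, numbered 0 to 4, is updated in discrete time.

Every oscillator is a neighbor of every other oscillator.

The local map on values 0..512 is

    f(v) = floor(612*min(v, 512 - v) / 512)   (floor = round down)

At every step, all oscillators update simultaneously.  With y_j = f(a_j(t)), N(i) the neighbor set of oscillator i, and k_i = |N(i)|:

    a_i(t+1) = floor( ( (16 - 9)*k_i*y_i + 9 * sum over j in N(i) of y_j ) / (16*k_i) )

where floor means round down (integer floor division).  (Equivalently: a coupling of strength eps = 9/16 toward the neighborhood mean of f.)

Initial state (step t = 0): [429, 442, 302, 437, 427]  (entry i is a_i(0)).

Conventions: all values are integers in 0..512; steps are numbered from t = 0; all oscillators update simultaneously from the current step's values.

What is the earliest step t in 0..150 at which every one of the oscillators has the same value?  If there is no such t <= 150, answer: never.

Simulating step by step:
t=0: [429, 442, 302, 437, 427]  (not all equal)
t=1: [117, 112, 162, 114, 117]  (not all equal)
t=2: [145, 143, 161, 144, 145]  (not all equal)
t=3: [175, 174, 180, 174, 175]  (not all equal)
t=4: [209, 208, 211, 208, 209]  (not all equal)
t=5: [249, 248, 250, 248, 249]  (not all equal)
t=6: [296, 296, 297, 296, 296]  (not all equal)
t=7: [257, 257, 257, 257, 257]  (all equal)

Answer: 7
Key observation: Synchronization is absorbing here: once all oscillators are equal they stay equal, and step 7 is the first all-equal step.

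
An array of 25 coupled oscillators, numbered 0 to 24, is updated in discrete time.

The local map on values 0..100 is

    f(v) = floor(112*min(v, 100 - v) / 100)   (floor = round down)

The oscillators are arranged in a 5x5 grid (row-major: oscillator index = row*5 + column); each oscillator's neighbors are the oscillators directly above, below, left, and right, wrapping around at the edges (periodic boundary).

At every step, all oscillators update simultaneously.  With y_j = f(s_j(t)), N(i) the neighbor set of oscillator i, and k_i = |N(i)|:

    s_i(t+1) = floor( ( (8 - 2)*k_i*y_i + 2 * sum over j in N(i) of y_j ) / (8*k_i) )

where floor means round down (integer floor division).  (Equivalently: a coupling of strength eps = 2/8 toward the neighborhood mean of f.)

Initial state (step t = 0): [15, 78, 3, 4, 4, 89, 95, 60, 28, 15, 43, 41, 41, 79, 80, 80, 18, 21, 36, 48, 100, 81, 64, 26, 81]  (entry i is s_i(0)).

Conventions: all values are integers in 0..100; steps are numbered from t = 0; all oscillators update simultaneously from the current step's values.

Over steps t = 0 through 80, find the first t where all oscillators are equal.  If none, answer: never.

Answer: never
Key observation: The state at step 15 reappears at step 17 — the system is in a cycle of period 2 from step 15 on.  No step 0..17 is synchronized, and the cycle repeats forever, so no step up to 80 (or ever) has all oscillators equal.

Derivation:
t=0: [15, 78, 3, 4, 4, 89, 95, 60, 28, 15, 43, 41, 41, 79, 80, 80, 18, 21, 36, 48, 100, 81, 64, 26, 81]  (not all equal)
t=1: [14, 20, 9, 7, 6, 14, 11, 38, 28, 16, 42, 41, 42, 25, 25, 24, 21, 26, 38, 46, 5, 21, 34, 28, 21]  (not all equal)
t=2: [14, 20, 14, 10, 8, 16, 16, 37, 29, 17, 42, 41, 44, 30, 29, 27, 24, 31, 40, 45, 9, 22, 34, 30, 23]  (not all equal)
t=3: [14, 20, 18, 13, 10, 18, 20, 37, 30, 19, 43, 42, 46, 34, 33, 30, 27, 35, 42, 45, 13, 24, 35, 32, 25]  (not all equal)
t=4: [15, 21, 22, 16, 13, 21, 24, 38, 31, 22, 44, 44, 48, 38, 36, 33, 31, 39, 45, 46, 16, 26, 36, 34, 27]  (not all equal)
t=5: [16, 23, 25, 19, 15, 24, 28, 40, 33, 24, 46, 46, 50, 42, 40, 36, 35, 43, 48, 48, 19, 28, 38, 37, 30]  (not all equal)
t=6: [18, 25, 29, 23, 18, 27, 32, 42, 35, 27, 48, 49, 53, 47, 44, 40, 39, 47, 51, 50, 23, 31, 40, 40, 32]  (not all equal)
t=7: [21, 28, 33, 27, 21, 31, 36, 45, 38, 31, 50, 51, 51, 51, 48, 44, 43, 51, 53, 53, 27, 34, 43, 42, 35]  (not all equal)
t=8: [24, 31, 36, 31, 25, 35, 40, 48, 42, 35, 53, 52, 53, 53, 52, 48, 48, 53, 51, 51, 31, 38, 46, 45, 38]  (not all equal)
t=9: [27, 35, 40, 35, 29, 39, 44, 51, 46, 39, 51, 52, 52, 51, 52, 51, 52, 52, 53, 53, 35, 42, 49, 48, 41]  (not all equal)
t=10: [32, 39, 44, 40, 33, 43, 48, 52, 50, 43, 53, 52, 53, 53, 52, 52, 52, 53, 52, 51, 40, 46, 52, 51, 44]  (not all equal)
t=11: [36, 44, 48, 45, 38, 47, 52, 52, 54, 48, 51, 52, 52, 52, 52, 52, 52, 52, 53, 53, 44, 50, 52, 52, 48]  (not all equal)
t=12: [42, 49, 52, 49, 43, 51, 52, 52, 51, 52, 53, 53, 53, 52, 53, 52, 53, 52, 52, 52, 49, 54, 53, 52, 52]  (not all equal)
t=13: [48, 53, 53, 53, 48, 53, 53, 53, 53, 52, 52, 52, 52, 52, 52, 52, 52, 52, 53, 52, 53, 51, 52, 53, 52]  (not all equal)
t=14: [52, 52, 52, 52, 52, 52, 52, 52, 52, 52, 52, 52, 52, 52, 53, 52, 53, 52, 52, 52, 52, 53, 52, 52, 52]  (not all equal)
t=15: [53, 52, 53, 53, 53, 53, 53, 53, 53, 52, 52, 52, 53, 52, 52, 52, 52, 52, 53, 52, 52, 52, 52, 53, 53]  (not all equal)
t=16: [52, 52, 52, 52, 52, 52, 52, 52, 52, 52, 52, 52, 52, 52, 53, 53, 53, 52, 52, 52, 52, 53, 52, 52, 52]  (not all equal)
t=17: [53, 52, 53, 53, 53, 53, 53, 53, 53, 52, 52, 52, 53, 52, 52, 52, 52, 52, 53, 52, 52, 52, 52, 53, 53]  (not all equal)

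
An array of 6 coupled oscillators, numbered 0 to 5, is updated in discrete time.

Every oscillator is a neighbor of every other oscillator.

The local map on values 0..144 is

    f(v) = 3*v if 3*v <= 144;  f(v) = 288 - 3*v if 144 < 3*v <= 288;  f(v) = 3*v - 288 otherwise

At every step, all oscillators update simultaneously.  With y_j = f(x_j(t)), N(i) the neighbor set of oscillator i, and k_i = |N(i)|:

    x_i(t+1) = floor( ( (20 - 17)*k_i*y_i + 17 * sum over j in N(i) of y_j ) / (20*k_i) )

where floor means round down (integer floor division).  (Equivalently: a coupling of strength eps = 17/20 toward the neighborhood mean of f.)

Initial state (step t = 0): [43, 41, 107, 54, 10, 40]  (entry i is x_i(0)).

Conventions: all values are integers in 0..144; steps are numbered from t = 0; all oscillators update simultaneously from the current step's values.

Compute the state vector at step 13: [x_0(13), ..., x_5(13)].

Simulating step by step:
t=0: [43, 41, 107, 54, 10, 40]
t=1: [92, 92, 94, 92, 94, 92]
t=2: [9, 9, 10, 9, 10, 9]
t=3: [28, 28, 27, 28, 27, 28]
t=4: [82, 82, 83, 82, 83, 82]
t=5: [40, 40, 41, 40, 41, 40]
t=6: [121, 121, 120, 121, 120, 121]
t=7: [73, 73, 74, 73, 74, 73]
t=8: [67, 67, 68, 67, 68, 67]
t=9: [85, 85, 86, 85, 86, 85]
t=10: [31, 31, 32, 31, 32, 31]
t=11: [94, 94, 93, 94, 93, 94]
t=12: [7, 7, 6, 7, 6, 7]
t=13: [19, 19, 20, 19, 20, 19]

Answer: [19, 19, 20, 19, 20, 19]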